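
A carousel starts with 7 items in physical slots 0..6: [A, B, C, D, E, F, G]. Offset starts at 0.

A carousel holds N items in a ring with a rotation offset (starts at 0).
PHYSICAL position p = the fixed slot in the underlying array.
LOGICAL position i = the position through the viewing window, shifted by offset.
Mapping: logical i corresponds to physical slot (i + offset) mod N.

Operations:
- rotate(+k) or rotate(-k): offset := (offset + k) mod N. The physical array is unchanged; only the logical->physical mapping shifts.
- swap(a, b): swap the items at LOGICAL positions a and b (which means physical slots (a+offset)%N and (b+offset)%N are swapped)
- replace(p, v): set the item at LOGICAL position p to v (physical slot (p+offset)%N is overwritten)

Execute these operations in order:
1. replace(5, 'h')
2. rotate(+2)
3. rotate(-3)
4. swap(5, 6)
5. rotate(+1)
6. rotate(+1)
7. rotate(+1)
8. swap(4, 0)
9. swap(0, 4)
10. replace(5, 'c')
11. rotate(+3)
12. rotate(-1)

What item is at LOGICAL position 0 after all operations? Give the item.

Answer: h

Derivation:
After op 1 (replace(5, 'h')): offset=0, physical=[A,B,C,D,E,h,G], logical=[A,B,C,D,E,h,G]
After op 2 (rotate(+2)): offset=2, physical=[A,B,C,D,E,h,G], logical=[C,D,E,h,G,A,B]
After op 3 (rotate(-3)): offset=6, physical=[A,B,C,D,E,h,G], logical=[G,A,B,C,D,E,h]
After op 4 (swap(5, 6)): offset=6, physical=[A,B,C,D,h,E,G], logical=[G,A,B,C,D,h,E]
After op 5 (rotate(+1)): offset=0, physical=[A,B,C,D,h,E,G], logical=[A,B,C,D,h,E,G]
After op 6 (rotate(+1)): offset=1, physical=[A,B,C,D,h,E,G], logical=[B,C,D,h,E,G,A]
After op 7 (rotate(+1)): offset=2, physical=[A,B,C,D,h,E,G], logical=[C,D,h,E,G,A,B]
After op 8 (swap(4, 0)): offset=2, physical=[A,B,G,D,h,E,C], logical=[G,D,h,E,C,A,B]
After op 9 (swap(0, 4)): offset=2, physical=[A,B,C,D,h,E,G], logical=[C,D,h,E,G,A,B]
After op 10 (replace(5, 'c')): offset=2, physical=[c,B,C,D,h,E,G], logical=[C,D,h,E,G,c,B]
After op 11 (rotate(+3)): offset=5, physical=[c,B,C,D,h,E,G], logical=[E,G,c,B,C,D,h]
After op 12 (rotate(-1)): offset=4, physical=[c,B,C,D,h,E,G], logical=[h,E,G,c,B,C,D]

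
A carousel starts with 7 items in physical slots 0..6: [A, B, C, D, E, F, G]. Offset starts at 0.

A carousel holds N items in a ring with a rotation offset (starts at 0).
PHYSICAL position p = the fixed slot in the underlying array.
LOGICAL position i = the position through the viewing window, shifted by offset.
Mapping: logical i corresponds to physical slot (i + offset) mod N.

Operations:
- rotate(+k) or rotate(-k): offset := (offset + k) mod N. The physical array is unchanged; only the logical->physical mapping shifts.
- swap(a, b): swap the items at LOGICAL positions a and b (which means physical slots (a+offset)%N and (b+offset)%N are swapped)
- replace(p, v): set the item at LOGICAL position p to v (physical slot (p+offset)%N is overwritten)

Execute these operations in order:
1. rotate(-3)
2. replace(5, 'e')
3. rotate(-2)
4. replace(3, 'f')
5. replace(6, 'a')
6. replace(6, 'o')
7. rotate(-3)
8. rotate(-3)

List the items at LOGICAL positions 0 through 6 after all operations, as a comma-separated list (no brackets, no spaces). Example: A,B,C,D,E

Answer: D,E,f,G,A,o,e

Derivation:
After op 1 (rotate(-3)): offset=4, physical=[A,B,C,D,E,F,G], logical=[E,F,G,A,B,C,D]
After op 2 (replace(5, 'e')): offset=4, physical=[A,B,e,D,E,F,G], logical=[E,F,G,A,B,e,D]
After op 3 (rotate(-2)): offset=2, physical=[A,B,e,D,E,F,G], logical=[e,D,E,F,G,A,B]
After op 4 (replace(3, 'f')): offset=2, physical=[A,B,e,D,E,f,G], logical=[e,D,E,f,G,A,B]
After op 5 (replace(6, 'a')): offset=2, physical=[A,a,e,D,E,f,G], logical=[e,D,E,f,G,A,a]
After op 6 (replace(6, 'o')): offset=2, physical=[A,o,e,D,E,f,G], logical=[e,D,E,f,G,A,o]
After op 7 (rotate(-3)): offset=6, physical=[A,o,e,D,E,f,G], logical=[G,A,o,e,D,E,f]
After op 8 (rotate(-3)): offset=3, physical=[A,o,e,D,E,f,G], logical=[D,E,f,G,A,o,e]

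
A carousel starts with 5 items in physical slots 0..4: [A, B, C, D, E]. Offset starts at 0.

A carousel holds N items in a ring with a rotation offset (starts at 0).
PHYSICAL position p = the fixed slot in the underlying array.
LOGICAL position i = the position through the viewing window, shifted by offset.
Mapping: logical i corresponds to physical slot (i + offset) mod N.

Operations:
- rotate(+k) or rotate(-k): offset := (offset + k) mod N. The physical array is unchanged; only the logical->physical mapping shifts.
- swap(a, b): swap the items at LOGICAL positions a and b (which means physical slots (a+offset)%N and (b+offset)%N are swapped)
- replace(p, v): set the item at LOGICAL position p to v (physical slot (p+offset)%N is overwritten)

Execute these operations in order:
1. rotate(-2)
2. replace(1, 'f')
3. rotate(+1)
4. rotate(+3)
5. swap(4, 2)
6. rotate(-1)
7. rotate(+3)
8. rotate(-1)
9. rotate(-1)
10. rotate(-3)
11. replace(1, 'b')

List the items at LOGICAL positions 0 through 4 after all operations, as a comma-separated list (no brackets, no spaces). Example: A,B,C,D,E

Answer: B,b,f,C,D

Derivation:
After op 1 (rotate(-2)): offset=3, physical=[A,B,C,D,E], logical=[D,E,A,B,C]
After op 2 (replace(1, 'f')): offset=3, physical=[A,B,C,D,f], logical=[D,f,A,B,C]
After op 3 (rotate(+1)): offset=4, physical=[A,B,C,D,f], logical=[f,A,B,C,D]
After op 4 (rotate(+3)): offset=2, physical=[A,B,C,D,f], logical=[C,D,f,A,B]
After op 5 (swap(4, 2)): offset=2, physical=[A,f,C,D,B], logical=[C,D,B,A,f]
After op 6 (rotate(-1)): offset=1, physical=[A,f,C,D,B], logical=[f,C,D,B,A]
After op 7 (rotate(+3)): offset=4, physical=[A,f,C,D,B], logical=[B,A,f,C,D]
After op 8 (rotate(-1)): offset=3, physical=[A,f,C,D,B], logical=[D,B,A,f,C]
After op 9 (rotate(-1)): offset=2, physical=[A,f,C,D,B], logical=[C,D,B,A,f]
After op 10 (rotate(-3)): offset=4, physical=[A,f,C,D,B], logical=[B,A,f,C,D]
After op 11 (replace(1, 'b')): offset=4, physical=[b,f,C,D,B], logical=[B,b,f,C,D]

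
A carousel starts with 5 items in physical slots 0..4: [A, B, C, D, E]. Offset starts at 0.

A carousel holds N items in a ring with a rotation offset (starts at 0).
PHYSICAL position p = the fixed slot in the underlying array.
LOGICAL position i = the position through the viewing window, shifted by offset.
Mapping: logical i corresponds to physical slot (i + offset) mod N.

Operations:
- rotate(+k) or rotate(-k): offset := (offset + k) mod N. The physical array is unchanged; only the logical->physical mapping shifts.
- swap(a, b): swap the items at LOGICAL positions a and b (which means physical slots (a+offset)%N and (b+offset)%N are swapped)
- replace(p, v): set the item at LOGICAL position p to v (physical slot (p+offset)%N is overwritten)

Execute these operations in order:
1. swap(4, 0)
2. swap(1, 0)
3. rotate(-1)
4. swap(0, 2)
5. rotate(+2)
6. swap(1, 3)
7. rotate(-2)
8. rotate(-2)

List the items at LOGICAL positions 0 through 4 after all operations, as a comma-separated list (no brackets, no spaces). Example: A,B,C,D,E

After op 1 (swap(4, 0)): offset=0, physical=[E,B,C,D,A], logical=[E,B,C,D,A]
After op 2 (swap(1, 0)): offset=0, physical=[B,E,C,D,A], logical=[B,E,C,D,A]
After op 3 (rotate(-1)): offset=4, physical=[B,E,C,D,A], logical=[A,B,E,C,D]
After op 4 (swap(0, 2)): offset=4, physical=[B,A,C,D,E], logical=[E,B,A,C,D]
After op 5 (rotate(+2)): offset=1, physical=[B,A,C,D,E], logical=[A,C,D,E,B]
After op 6 (swap(1, 3)): offset=1, physical=[B,A,E,D,C], logical=[A,E,D,C,B]
After op 7 (rotate(-2)): offset=4, physical=[B,A,E,D,C], logical=[C,B,A,E,D]
After op 8 (rotate(-2)): offset=2, physical=[B,A,E,D,C], logical=[E,D,C,B,A]

Answer: E,D,C,B,A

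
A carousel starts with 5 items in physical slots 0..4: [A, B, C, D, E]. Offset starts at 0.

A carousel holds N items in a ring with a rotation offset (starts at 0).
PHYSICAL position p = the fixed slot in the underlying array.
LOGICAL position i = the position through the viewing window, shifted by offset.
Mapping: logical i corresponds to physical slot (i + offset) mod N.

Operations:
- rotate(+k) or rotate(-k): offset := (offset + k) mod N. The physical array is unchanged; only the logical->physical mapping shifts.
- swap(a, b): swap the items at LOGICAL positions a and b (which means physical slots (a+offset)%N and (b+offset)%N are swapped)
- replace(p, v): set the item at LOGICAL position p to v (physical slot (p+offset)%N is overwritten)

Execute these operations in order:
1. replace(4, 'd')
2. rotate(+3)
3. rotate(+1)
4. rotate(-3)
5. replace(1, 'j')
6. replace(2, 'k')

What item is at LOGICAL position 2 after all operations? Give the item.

After op 1 (replace(4, 'd')): offset=0, physical=[A,B,C,D,d], logical=[A,B,C,D,d]
After op 2 (rotate(+3)): offset=3, physical=[A,B,C,D,d], logical=[D,d,A,B,C]
After op 3 (rotate(+1)): offset=4, physical=[A,B,C,D,d], logical=[d,A,B,C,D]
After op 4 (rotate(-3)): offset=1, physical=[A,B,C,D,d], logical=[B,C,D,d,A]
After op 5 (replace(1, 'j')): offset=1, physical=[A,B,j,D,d], logical=[B,j,D,d,A]
After op 6 (replace(2, 'k')): offset=1, physical=[A,B,j,k,d], logical=[B,j,k,d,A]

Answer: k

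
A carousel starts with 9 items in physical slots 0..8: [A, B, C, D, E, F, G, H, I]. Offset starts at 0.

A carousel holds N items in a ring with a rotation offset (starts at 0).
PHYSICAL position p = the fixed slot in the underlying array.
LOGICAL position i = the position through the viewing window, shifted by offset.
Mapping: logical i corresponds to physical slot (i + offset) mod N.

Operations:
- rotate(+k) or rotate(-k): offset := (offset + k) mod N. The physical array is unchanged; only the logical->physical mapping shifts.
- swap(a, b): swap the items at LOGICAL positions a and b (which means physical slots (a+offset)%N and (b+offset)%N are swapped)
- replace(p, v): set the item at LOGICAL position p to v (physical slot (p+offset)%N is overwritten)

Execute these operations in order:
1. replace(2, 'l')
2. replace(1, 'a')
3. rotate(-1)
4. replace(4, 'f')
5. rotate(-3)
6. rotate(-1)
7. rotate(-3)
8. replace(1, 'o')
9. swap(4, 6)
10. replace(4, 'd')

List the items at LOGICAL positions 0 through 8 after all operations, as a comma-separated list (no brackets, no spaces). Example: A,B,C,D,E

After op 1 (replace(2, 'l')): offset=0, physical=[A,B,l,D,E,F,G,H,I], logical=[A,B,l,D,E,F,G,H,I]
After op 2 (replace(1, 'a')): offset=0, physical=[A,a,l,D,E,F,G,H,I], logical=[A,a,l,D,E,F,G,H,I]
After op 3 (rotate(-1)): offset=8, physical=[A,a,l,D,E,F,G,H,I], logical=[I,A,a,l,D,E,F,G,H]
After op 4 (replace(4, 'f')): offset=8, physical=[A,a,l,f,E,F,G,H,I], logical=[I,A,a,l,f,E,F,G,H]
After op 5 (rotate(-3)): offset=5, physical=[A,a,l,f,E,F,G,H,I], logical=[F,G,H,I,A,a,l,f,E]
After op 6 (rotate(-1)): offset=4, physical=[A,a,l,f,E,F,G,H,I], logical=[E,F,G,H,I,A,a,l,f]
After op 7 (rotate(-3)): offset=1, physical=[A,a,l,f,E,F,G,H,I], logical=[a,l,f,E,F,G,H,I,A]
After op 8 (replace(1, 'o')): offset=1, physical=[A,a,o,f,E,F,G,H,I], logical=[a,o,f,E,F,G,H,I,A]
After op 9 (swap(4, 6)): offset=1, physical=[A,a,o,f,E,H,G,F,I], logical=[a,o,f,E,H,G,F,I,A]
After op 10 (replace(4, 'd')): offset=1, physical=[A,a,o,f,E,d,G,F,I], logical=[a,o,f,E,d,G,F,I,A]

Answer: a,o,f,E,d,G,F,I,A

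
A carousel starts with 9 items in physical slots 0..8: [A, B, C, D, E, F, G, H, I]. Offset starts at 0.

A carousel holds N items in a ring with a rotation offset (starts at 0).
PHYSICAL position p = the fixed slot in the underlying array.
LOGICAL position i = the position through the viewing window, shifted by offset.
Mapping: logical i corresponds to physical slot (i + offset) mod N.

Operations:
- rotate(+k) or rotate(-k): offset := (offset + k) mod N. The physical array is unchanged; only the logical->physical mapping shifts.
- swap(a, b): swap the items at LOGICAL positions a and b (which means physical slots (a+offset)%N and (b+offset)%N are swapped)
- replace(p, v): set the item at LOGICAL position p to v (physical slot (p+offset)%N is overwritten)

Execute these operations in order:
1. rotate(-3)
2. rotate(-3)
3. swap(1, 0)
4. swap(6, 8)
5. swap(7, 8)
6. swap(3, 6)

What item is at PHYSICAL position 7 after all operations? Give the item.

Answer: H

Derivation:
After op 1 (rotate(-3)): offset=6, physical=[A,B,C,D,E,F,G,H,I], logical=[G,H,I,A,B,C,D,E,F]
After op 2 (rotate(-3)): offset=3, physical=[A,B,C,D,E,F,G,H,I], logical=[D,E,F,G,H,I,A,B,C]
After op 3 (swap(1, 0)): offset=3, physical=[A,B,C,E,D,F,G,H,I], logical=[E,D,F,G,H,I,A,B,C]
After op 4 (swap(6, 8)): offset=3, physical=[C,B,A,E,D,F,G,H,I], logical=[E,D,F,G,H,I,C,B,A]
After op 5 (swap(7, 8)): offset=3, physical=[C,A,B,E,D,F,G,H,I], logical=[E,D,F,G,H,I,C,A,B]
After op 6 (swap(3, 6)): offset=3, physical=[G,A,B,E,D,F,C,H,I], logical=[E,D,F,C,H,I,G,A,B]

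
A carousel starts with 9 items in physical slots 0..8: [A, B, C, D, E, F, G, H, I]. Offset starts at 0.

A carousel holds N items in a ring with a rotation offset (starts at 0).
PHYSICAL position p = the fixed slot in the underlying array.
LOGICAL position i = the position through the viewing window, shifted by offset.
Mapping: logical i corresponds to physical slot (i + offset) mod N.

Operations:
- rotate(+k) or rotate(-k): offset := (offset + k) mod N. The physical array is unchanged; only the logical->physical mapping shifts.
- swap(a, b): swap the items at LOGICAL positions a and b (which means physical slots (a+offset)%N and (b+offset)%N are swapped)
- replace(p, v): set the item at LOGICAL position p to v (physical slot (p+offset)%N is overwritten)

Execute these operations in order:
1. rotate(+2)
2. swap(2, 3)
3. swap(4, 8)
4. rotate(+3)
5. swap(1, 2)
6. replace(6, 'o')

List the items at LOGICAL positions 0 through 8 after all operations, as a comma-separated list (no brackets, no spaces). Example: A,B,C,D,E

Answer: E,H,B,I,A,G,o,D,F

Derivation:
After op 1 (rotate(+2)): offset=2, physical=[A,B,C,D,E,F,G,H,I], logical=[C,D,E,F,G,H,I,A,B]
After op 2 (swap(2, 3)): offset=2, physical=[A,B,C,D,F,E,G,H,I], logical=[C,D,F,E,G,H,I,A,B]
After op 3 (swap(4, 8)): offset=2, physical=[A,G,C,D,F,E,B,H,I], logical=[C,D,F,E,B,H,I,A,G]
After op 4 (rotate(+3)): offset=5, physical=[A,G,C,D,F,E,B,H,I], logical=[E,B,H,I,A,G,C,D,F]
After op 5 (swap(1, 2)): offset=5, physical=[A,G,C,D,F,E,H,B,I], logical=[E,H,B,I,A,G,C,D,F]
After op 6 (replace(6, 'o')): offset=5, physical=[A,G,o,D,F,E,H,B,I], logical=[E,H,B,I,A,G,o,D,F]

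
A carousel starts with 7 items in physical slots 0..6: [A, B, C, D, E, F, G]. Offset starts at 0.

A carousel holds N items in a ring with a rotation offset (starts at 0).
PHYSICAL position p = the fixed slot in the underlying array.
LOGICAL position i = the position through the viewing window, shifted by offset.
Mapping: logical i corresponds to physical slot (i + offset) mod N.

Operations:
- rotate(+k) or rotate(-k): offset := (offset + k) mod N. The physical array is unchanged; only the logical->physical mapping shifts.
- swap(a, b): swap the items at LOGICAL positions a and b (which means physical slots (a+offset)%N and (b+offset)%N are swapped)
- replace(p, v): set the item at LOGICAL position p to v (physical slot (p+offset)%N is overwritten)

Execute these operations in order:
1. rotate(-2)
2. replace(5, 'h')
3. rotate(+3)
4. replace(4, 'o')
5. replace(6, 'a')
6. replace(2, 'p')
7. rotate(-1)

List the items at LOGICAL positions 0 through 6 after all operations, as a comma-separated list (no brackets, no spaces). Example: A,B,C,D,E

Answer: a,B,C,p,E,o,G

Derivation:
After op 1 (rotate(-2)): offset=5, physical=[A,B,C,D,E,F,G], logical=[F,G,A,B,C,D,E]
After op 2 (replace(5, 'h')): offset=5, physical=[A,B,C,h,E,F,G], logical=[F,G,A,B,C,h,E]
After op 3 (rotate(+3)): offset=1, physical=[A,B,C,h,E,F,G], logical=[B,C,h,E,F,G,A]
After op 4 (replace(4, 'o')): offset=1, physical=[A,B,C,h,E,o,G], logical=[B,C,h,E,o,G,A]
After op 5 (replace(6, 'a')): offset=1, physical=[a,B,C,h,E,o,G], logical=[B,C,h,E,o,G,a]
After op 6 (replace(2, 'p')): offset=1, physical=[a,B,C,p,E,o,G], logical=[B,C,p,E,o,G,a]
After op 7 (rotate(-1)): offset=0, physical=[a,B,C,p,E,o,G], logical=[a,B,C,p,E,o,G]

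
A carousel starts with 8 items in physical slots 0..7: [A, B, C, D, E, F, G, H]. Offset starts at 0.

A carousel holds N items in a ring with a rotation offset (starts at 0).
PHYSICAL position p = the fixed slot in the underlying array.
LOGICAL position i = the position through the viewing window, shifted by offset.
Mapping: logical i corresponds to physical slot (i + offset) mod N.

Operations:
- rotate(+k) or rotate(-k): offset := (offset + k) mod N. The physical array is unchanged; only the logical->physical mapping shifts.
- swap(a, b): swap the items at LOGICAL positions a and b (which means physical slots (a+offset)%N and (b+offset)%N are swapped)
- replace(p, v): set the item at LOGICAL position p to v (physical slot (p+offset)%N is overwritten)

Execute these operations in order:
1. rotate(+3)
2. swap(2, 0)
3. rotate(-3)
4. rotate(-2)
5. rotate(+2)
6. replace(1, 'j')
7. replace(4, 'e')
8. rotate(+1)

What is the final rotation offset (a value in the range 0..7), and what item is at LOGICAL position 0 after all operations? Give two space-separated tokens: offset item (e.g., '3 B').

After op 1 (rotate(+3)): offset=3, physical=[A,B,C,D,E,F,G,H], logical=[D,E,F,G,H,A,B,C]
After op 2 (swap(2, 0)): offset=3, physical=[A,B,C,F,E,D,G,H], logical=[F,E,D,G,H,A,B,C]
After op 3 (rotate(-3)): offset=0, physical=[A,B,C,F,E,D,G,H], logical=[A,B,C,F,E,D,G,H]
After op 4 (rotate(-2)): offset=6, physical=[A,B,C,F,E,D,G,H], logical=[G,H,A,B,C,F,E,D]
After op 5 (rotate(+2)): offset=0, physical=[A,B,C,F,E,D,G,H], logical=[A,B,C,F,E,D,G,H]
After op 6 (replace(1, 'j')): offset=0, physical=[A,j,C,F,E,D,G,H], logical=[A,j,C,F,E,D,G,H]
After op 7 (replace(4, 'e')): offset=0, physical=[A,j,C,F,e,D,G,H], logical=[A,j,C,F,e,D,G,H]
After op 8 (rotate(+1)): offset=1, physical=[A,j,C,F,e,D,G,H], logical=[j,C,F,e,D,G,H,A]

Answer: 1 j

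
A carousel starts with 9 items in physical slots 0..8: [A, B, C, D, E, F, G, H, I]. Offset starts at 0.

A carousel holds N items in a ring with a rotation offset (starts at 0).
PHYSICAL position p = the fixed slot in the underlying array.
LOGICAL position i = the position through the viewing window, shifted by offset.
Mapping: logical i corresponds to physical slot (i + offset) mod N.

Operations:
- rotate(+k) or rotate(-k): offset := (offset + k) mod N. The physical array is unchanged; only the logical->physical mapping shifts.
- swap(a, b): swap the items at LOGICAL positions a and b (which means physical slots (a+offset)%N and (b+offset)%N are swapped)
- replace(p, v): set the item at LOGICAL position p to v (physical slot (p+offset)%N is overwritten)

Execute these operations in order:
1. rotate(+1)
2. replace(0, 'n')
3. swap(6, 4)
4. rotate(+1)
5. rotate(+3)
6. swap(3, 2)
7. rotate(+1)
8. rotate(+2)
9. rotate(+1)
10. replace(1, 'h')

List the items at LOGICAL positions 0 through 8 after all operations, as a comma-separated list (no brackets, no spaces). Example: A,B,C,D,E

Answer: A,h,C,D,E,H,G,I,F

Derivation:
After op 1 (rotate(+1)): offset=1, physical=[A,B,C,D,E,F,G,H,I], logical=[B,C,D,E,F,G,H,I,A]
After op 2 (replace(0, 'n')): offset=1, physical=[A,n,C,D,E,F,G,H,I], logical=[n,C,D,E,F,G,H,I,A]
After op 3 (swap(6, 4)): offset=1, physical=[A,n,C,D,E,H,G,F,I], logical=[n,C,D,E,H,G,F,I,A]
After op 4 (rotate(+1)): offset=2, physical=[A,n,C,D,E,H,G,F,I], logical=[C,D,E,H,G,F,I,A,n]
After op 5 (rotate(+3)): offset=5, physical=[A,n,C,D,E,H,G,F,I], logical=[H,G,F,I,A,n,C,D,E]
After op 6 (swap(3, 2)): offset=5, physical=[A,n,C,D,E,H,G,I,F], logical=[H,G,I,F,A,n,C,D,E]
After op 7 (rotate(+1)): offset=6, physical=[A,n,C,D,E,H,G,I,F], logical=[G,I,F,A,n,C,D,E,H]
After op 8 (rotate(+2)): offset=8, physical=[A,n,C,D,E,H,G,I,F], logical=[F,A,n,C,D,E,H,G,I]
After op 9 (rotate(+1)): offset=0, physical=[A,n,C,D,E,H,G,I,F], logical=[A,n,C,D,E,H,G,I,F]
After op 10 (replace(1, 'h')): offset=0, physical=[A,h,C,D,E,H,G,I,F], logical=[A,h,C,D,E,H,G,I,F]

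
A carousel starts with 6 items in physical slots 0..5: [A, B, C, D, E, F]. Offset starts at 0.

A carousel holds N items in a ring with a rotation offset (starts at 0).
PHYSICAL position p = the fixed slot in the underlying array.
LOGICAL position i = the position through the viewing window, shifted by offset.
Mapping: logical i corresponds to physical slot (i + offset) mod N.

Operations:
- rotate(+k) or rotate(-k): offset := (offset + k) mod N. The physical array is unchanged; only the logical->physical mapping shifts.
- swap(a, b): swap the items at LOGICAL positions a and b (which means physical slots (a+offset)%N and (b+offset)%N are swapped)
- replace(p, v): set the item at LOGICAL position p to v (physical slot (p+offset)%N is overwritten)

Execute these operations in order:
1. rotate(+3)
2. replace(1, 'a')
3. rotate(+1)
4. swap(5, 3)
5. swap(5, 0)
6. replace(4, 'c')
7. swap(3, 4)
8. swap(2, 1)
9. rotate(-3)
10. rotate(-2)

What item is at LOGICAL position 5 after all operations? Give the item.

After op 1 (rotate(+3)): offset=3, physical=[A,B,C,D,E,F], logical=[D,E,F,A,B,C]
After op 2 (replace(1, 'a')): offset=3, physical=[A,B,C,D,a,F], logical=[D,a,F,A,B,C]
After op 3 (rotate(+1)): offset=4, physical=[A,B,C,D,a,F], logical=[a,F,A,B,C,D]
After op 4 (swap(5, 3)): offset=4, physical=[A,D,C,B,a,F], logical=[a,F,A,D,C,B]
After op 5 (swap(5, 0)): offset=4, physical=[A,D,C,a,B,F], logical=[B,F,A,D,C,a]
After op 6 (replace(4, 'c')): offset=4, physical=[A,D,c,a,B,F], logical=[B,F,A,D,c,a]
After op 7 (swap(3, 4)): offset=4, physical=[A,c,D,a,B,F], logical=[B,F,A,c,D,a]
After op 8 (swap(2, 1)): offset=4, physical=[F,c,D,a,B,A], logical=[B,A,F,c,D,a]
After op 9 (rotate(-3)): offset=1, physical=[F,c,D,a,B,A], logical=[c,D,a,B,A,F]
After op 10 (rotate(-2)): offset=5, physical=[F,c,D,a,B,A], logical=[A,F,c,D,a,B]

Answer: B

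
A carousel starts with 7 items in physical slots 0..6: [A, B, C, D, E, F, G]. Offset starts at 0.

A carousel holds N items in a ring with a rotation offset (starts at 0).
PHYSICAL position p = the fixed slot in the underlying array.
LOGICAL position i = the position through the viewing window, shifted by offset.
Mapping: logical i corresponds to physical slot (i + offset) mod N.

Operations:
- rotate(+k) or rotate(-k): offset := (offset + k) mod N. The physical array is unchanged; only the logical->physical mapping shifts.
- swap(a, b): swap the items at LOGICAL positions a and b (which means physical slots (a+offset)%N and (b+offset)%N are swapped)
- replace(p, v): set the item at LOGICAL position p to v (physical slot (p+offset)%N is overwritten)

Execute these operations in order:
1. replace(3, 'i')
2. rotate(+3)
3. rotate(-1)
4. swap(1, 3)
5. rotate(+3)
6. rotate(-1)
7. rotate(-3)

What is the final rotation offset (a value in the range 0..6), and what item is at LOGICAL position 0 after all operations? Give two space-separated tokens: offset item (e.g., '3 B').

Answer: 1 B

Derivation:
After op 1 (replace(3, 'i')): offset=0, physical=[A,B,C,i,E,F,G], logical=[A,B,C,i,E,F,G]
After op 2 (rotate(+3)): offset=3, physical=[A,B,C,i,E,F,G], logical=[i,E,F,G,A,B,C]
After op 3 (rotate(-1)): offset=2, physical=[A,B,C,i,E,F,G], logical=[C,i,E,F,G,A,B]
After op 4 (swap(1, 3)): offset=2, physical=[A,B,C,F,E,i,G], logical=[C,F,E,i,G,A,B]
After op 5 (rotate(+3)): offset=5, physical=[A,B,C,F,E,i,G], logical=[i,G,A,B,C,F,E]
After op 6 (rotate(-1)): offset=4, physical=[A,B,C,F,E,i,G], logical=[E,i,G,A,B,C,F]
After op 7 (rotate(-3)): offset=1, physical=[A,B,C,F,E,i,G], logical=[B,C,F,E,i,G,A]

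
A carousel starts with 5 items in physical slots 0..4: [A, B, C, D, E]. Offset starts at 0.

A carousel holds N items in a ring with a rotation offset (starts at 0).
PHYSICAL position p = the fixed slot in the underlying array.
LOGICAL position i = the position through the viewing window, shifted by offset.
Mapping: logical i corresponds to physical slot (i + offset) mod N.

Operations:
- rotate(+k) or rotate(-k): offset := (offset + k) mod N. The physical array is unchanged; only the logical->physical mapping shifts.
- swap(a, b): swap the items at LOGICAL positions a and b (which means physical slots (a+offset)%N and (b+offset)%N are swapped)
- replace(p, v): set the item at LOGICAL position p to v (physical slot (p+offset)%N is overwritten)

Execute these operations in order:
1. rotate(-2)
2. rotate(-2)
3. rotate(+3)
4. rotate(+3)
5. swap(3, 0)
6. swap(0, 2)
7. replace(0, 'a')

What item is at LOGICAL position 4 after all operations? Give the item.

Answer: B

Derivation:
After op 1 (rotate(-2)): offset=3, physical=[A,B,C,D,E], logical=[D,E,A,B,C]
After op 2 (rotate(-2)): offset=1, physical=[A,B,C,D,E], logical=[B,C,D,E,A]
After op 3 (rotate(+3)): offset=4, physical=[A,B,C,D,E], logical=[E,A,B,C,D]
After op 4 (rotate(+3)): offset=2, physical=[A,B,C,D,E], logical=[C,D,E,A,B]
After op 5 (swap(3, 0)): offset=2, physical=[C,B,A,D,E], logical=[A,D,E,C,B]
After op 6 (swap(0, 2)): offset=2, physical=[C,B,E,D,A], logical=[E,D,A,C,B]
After op 7 (replace(0, 'a')): offset=2, physical=[C,B,a,D,A], logical=[a,D,A,C,B]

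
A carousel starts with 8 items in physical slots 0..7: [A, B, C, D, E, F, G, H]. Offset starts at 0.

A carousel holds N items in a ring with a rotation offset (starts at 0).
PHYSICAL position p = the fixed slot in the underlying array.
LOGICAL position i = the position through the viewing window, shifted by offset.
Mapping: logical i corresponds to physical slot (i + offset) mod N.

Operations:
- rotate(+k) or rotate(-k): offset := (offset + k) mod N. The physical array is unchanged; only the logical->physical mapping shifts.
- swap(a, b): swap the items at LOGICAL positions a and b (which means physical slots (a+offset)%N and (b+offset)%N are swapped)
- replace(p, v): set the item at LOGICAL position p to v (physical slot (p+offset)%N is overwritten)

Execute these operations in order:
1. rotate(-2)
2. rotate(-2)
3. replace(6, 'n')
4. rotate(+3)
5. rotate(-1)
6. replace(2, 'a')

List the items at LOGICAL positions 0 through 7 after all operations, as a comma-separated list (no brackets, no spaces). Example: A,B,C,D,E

After op 1 (rotate(-2)): offset=6, physical=[A,B,C,D,E,F,G,H], logical=[G,H,A,B,C,D,E,F]
After op 2 (rotate(-2)): offset=4, physical=[A,B,C,D,E,F,G,H], logical=[E,F,G,H,A,B,C,D]
After op 3 (replace(6, 'n')): offset=4, physical=[A,B,n,D,E,F,G,H], logical=[E,F,G,H,A,B,n,D]
After op 4 (rotate(+3)): offset=7, physical=[A,B,n,D,E,F,G,H], logical=[H,A,B,n,D,E,F,G]
After op 5 (rotate(-1)): offset=6, physical=[A,B,n,D,E,F,G,H], logical=[G,H,A,B,n,D,E,F]
After op 6 (replace(2, 'a')): offset=6, physical=[a,B,n,D,E,F,G,H], logical=[G,H,a,B,n,D,E,F]

Answer: G,H,a,B,n,D,E,F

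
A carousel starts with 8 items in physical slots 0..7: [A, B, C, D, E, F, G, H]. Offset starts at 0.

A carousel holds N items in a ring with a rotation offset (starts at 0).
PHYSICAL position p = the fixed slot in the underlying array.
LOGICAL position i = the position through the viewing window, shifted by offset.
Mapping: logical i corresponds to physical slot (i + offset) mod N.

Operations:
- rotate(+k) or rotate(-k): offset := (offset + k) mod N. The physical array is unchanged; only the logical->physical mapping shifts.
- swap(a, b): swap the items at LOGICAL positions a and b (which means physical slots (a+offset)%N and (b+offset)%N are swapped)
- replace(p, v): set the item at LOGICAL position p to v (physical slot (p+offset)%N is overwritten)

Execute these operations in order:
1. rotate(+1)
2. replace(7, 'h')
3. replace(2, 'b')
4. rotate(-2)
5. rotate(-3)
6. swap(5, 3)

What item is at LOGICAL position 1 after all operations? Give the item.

Answer: F

Derivation:
After op 1 (rotate(+1)): offset=1, physical=[A,B,C,D,E,F,G,H], logical=[B,C,D,E,F,G,H,A]
After op 2 (replace(7, 'h')): offset=1, physical=[h,B,C,D,E,F,G,H], logical=[B,C,D,E,F,G,H,h]
After op 3 (replace(2, 'b')): offset=1, physical=[h,B,C,b,E,F,G,H], logical=[B,C,b,E,F,G,H,h]
After op 4 (rotate(-2)): offset=7, physical=[h,B,C,b,E,F,G,H], logical=[H,h,B,C,b,E,F,G]
After op 5 (rotate(-3)): offset=4, physical=[h,B,C,b,E,F,G,H], logical=[E,F,G,H,h,B,C,b]
After op 6 (swap(5, 3)): offset=4, physical=[h,H,C,b,E,F,G,B], logical=[E,F,G,B,h,H,C,b]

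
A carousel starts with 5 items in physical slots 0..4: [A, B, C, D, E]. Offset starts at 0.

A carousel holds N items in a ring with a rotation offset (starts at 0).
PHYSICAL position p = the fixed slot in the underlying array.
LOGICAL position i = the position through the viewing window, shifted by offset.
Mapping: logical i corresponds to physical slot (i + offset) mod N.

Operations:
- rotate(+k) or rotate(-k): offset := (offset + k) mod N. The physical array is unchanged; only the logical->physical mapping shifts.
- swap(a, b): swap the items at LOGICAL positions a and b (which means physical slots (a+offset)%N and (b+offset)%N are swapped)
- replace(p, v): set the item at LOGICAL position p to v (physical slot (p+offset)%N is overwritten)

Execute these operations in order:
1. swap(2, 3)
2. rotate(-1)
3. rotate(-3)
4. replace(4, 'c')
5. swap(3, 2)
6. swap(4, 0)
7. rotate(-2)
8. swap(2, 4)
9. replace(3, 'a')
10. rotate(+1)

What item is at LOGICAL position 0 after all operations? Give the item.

After op 1 (swap(2, 3)): offset=0, physical=[A,B,D,C,E], logical=[A,B,D,C,E]
After op 2 (rotate(-1)): offset=4, physical=[A,B,D,C,E], logical=[E,A,B,D,C]
After op 3 (rotate(-3)): offset=1, physical=[A,B,D,C,E], logical=[B,D,C,E,A]
After op 4 (replace(4, 'c')): offset=1, physical=[c,B,D,C,E], logical=[B,D,C,E,c]
After op 5 (swap(3, 2)): offset=1, physical=[c,B,D,E,C], logical=[B,D,E,C,c]
After op 6 (swap(4, 0)): offset=1, physical=[B,c,D,E,C], logical=[c,D,E,C,B]
After op 7 (rotate(-2)): offset=4, physical=[B,c,D,E,C], logical=[C,B,c,D,E]
After op 8 (swap(2, 4)): offset=4, physical=[B,E,D,c,C], logical=[C,B,E,D,c]
After op 9 (replace(3, 'a')): offset=4, physical=[B,E,a,c,C], logical=[C,B,E,a,c]
After op 10 (rotate(+1)): offset=0, physical=[B,E,a,c,C], logical=[B,E,a,c,C]

Answer: B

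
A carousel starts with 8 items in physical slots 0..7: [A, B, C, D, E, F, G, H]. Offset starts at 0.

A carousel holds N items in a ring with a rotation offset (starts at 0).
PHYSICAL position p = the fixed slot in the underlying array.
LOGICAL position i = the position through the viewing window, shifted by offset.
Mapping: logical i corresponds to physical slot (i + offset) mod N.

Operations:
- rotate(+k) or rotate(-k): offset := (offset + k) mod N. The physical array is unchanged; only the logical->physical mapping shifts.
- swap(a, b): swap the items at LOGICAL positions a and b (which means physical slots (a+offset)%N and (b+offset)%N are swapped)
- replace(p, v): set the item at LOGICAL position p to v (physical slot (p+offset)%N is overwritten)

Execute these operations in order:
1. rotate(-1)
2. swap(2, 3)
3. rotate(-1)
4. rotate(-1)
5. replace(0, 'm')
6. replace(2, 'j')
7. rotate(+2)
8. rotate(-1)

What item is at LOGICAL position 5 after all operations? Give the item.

After op 1 (rotate(-1)): offset=7, physical=[A,B,C,D,E,F,G,H], logical=[H,A,B,C,D,E,F,G]
After op 2 (swap(2, 3)): offset=7, physical=[A,C,B,D,E,F,G,H], logical=[H,A,C,B,D,E,F,G]
After op 3 (rotate(-1)): offset=6, physical=[A,C,B,D,E,F,G,H], logical=[G,H,A,C,B,D,E,F]
After op 4 (rotate(-1)): offset=5, physical=[A,C,B,D,E,F,G,H], logical=[F,G,H,A,C,B,D,E]
After op 5 (replace(0, 'm')): offset=5, physical=[A,C,B,D,E,m,G,H], logical=[m,G,H,A,C,B,D,E]
After op 6 (replace(2, 'j')): offset=5, physical=[A,C,B,D,E,m,G,j], logical=[m,G,j,A,C,B,D,E]
After op 7 (rotate(+2)): offset=7, physical=[A,C,B,D,E,m,G,j], logical=[j,A,C,B,D,E,m,G]
After op 8 (rotate(-1)): offset=6, physical=[A,C,B,D,E,m,G,j], logical=[G,j,A,C,B,D,E,m]

Answer: D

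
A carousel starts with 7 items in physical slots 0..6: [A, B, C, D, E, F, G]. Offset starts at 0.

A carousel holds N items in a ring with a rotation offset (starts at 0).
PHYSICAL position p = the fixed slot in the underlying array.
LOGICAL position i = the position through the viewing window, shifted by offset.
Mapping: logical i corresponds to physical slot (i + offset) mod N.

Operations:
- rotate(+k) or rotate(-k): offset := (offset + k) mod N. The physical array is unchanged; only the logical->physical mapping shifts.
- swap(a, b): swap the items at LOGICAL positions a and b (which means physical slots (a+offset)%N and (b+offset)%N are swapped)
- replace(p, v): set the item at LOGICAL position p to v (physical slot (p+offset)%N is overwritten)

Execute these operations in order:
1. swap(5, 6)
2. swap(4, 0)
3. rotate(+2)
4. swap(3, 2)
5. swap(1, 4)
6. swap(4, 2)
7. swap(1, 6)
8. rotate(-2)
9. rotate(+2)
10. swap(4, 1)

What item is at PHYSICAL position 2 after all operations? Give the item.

After op 1 (swap(5, 6)): offset=0, physical=[A,B,C,D,E,G,F], logical=[A,B,C,D,E,G,F]
After op 2 (swap(4, 0)): offset=0, physical=[E,B,C,D,A,G,F], logical=[E,B,C,D,A,G,F]
After op 3 (rotate(+2)): offset=2, physical=[E,B,C,D,A,G,F], logical=[C,D,A,G,F,E,B]
After op 4 (swap(3, 2)): offset=2, physical=[E,B,C,D,G,A,F], logical=[C,D,G,A,F,E,B]
After op 5 (swap(1, 4)): offset=2, physical=[E,B,C,F,G,A,D], logical=[C,F,G,A,D,E,B]
After op 6 (swap(4, 2)): offset=2, physical=[E,B,C,F,D,A,G], logical=[C,F,D,A,G,E,B]
After op 7 (swap(1, 6)): offset=2, physical=[E,F,C,B,D,A,G], logical=[C,B,D,A,G,E,F]
After op 8 (rotate(-2)): offset=0, physical=[E,F,C,B,D,A,G], logical=[E,F,C,B,D,A,G]
After op 9 (rotate(+2)): offset=2, physical=[E,F,C,B,D,A,G], logical=[C,B,D,A,G,E,F]
After op 10 (swap(4, 1)): offset=2, physical=[E,F,C,G,D,A,B], logical=[C,G,D,A,B,E,F]

Answer: C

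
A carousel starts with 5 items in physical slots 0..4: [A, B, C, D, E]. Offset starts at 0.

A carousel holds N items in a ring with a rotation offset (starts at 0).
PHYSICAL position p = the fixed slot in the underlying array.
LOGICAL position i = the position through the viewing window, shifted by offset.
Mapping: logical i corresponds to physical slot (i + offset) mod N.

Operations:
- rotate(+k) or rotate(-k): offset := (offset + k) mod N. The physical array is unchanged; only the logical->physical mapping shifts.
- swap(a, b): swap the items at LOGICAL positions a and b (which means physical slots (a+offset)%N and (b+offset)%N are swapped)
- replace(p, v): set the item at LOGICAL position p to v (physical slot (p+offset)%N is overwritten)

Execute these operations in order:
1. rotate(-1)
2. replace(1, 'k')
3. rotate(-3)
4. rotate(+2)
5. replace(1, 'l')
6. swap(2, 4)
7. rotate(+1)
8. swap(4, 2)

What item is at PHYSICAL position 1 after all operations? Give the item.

Answer: D

Derivation:
After op 1 (rotate(-1)): offset=4, physical=[A,B,C,D,E], logical=[E,A,B,C,D]
After op 2 (replace(1, 'k')): offset=4, physical=[k,B,C,D,E], logical=[E,k,B,C,D]
After op 3 (rotate(-3)): offset=1, physical=[k,B,C,D,E], logical=[B,C,D,E,k]
After op 4 (rotate(+2)): offset=3, physical=[k,B,C,D,E], logical=[D,E,k,B,C]
After op 5 (replace(1, 'l')): offset=3, physical=[k,B,C,D,l], logical=[D,l,k,B,C]
After op 6 (swap(2, 4)): offset=3, physical=[C,B,k,D,l], logical=[D,l,C,B,k]
After op 7 (rotate(+1)): offset=4, physical=[C,B,k,D,l], logical=[l,C,B,k,D]
After op 8 (swap(4, 2)): offset=4, physical=[C,D,k,B,l], logical=[l,C,D,k,B]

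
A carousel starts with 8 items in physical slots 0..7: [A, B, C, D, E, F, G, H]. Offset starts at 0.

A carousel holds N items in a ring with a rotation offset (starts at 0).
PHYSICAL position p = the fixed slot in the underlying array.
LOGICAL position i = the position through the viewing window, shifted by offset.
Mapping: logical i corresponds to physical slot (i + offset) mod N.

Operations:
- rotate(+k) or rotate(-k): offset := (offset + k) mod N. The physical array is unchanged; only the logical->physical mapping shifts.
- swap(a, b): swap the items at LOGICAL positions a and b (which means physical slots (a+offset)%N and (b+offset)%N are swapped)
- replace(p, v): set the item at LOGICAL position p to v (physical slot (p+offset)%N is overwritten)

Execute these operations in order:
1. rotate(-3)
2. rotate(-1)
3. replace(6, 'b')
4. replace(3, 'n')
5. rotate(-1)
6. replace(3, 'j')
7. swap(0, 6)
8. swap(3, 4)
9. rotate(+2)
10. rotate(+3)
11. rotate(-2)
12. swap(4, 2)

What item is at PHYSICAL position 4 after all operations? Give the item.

Answer: E

Derivation:
After op 1 (rotate(-3)): offset=5, physical=[A,B,C,D,E,F,G,H], logical=[F,G,H,A,B,C,D,E]
After op 2 (rotate(-1)): offset=4, physical=[A,B,C,D,E,F,G,H], logical=[E,F,G,H,A,B,C,D]
After op 3 (replace(6, 'b')): offset=4, physical=[A,B,b,D,E,F,G,H], logical=[E,F,G,H,A,B,b,D]
After op 4 (replace(3, 'n')): offset=4, physical=[A,B,b,D,E,F,G,n], logical=[E,F,G,n,A,B,b,D]
After op 5 (rotate(-1)): offset=3, physical=[A,B,b,D,E,F,G,n], logical=[D,E,F,G,n,A,B,b]
After op 6 (replace(3, 'j')): offset=3, physical=[A,B,b,D,E,F,j,n], logical=[D,E,F,j,n,A,B,b]
After op 7 (swap(0, 6)): offset=3, physical=[A,D,b,B,E,F,j,n], logical=[B,E,F,j,n,A,D,b]
After op 8 (swap(3, 4)): offset=3, physical=[A,D,b,B,E,F,n,j], logical=[B,E,F,n,j,A,D,b]
After op 9 (rotate(+2)): offset=5, physical=[A,D,b,B,E,F,n,j], logical=[F,n,j,A,D,b,B,E]
After op 10 (rotate(+3)): offset=0, physical=[A,D,b,B,E,F,n,j], logical=[A,D,b,B,E,F,n,j]
After op 11 (rotate(-2)): offset=6, physical=[A,D,b,B,E,F,n,j], logical=[n,j,A,D,b,B,E,F]
After op 12 (swap(4, 2)): offset=6, physical=[b,D,A,B,E,F,n,j], logical=[n,j,b,D,A,B,E,F]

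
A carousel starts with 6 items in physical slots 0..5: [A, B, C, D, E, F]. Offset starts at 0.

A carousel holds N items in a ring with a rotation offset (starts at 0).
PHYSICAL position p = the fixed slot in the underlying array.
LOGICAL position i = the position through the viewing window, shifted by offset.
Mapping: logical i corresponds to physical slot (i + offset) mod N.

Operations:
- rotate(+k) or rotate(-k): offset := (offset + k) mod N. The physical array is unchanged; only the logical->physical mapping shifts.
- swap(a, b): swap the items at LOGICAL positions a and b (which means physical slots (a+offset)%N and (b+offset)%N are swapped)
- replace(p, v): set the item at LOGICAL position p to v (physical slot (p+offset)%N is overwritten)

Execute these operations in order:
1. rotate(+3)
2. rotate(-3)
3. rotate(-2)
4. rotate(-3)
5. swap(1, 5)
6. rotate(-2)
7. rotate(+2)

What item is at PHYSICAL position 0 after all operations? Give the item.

After op 1 (rotate(+3)): offset=3, physical=[A,B,C,D,E,F], logical=[D,E,F,A,B,C]
After op 2 (rotate(-3)): offset=0, physical=[A,B,C,D,E,F], logical=[A,B,C,D,E,F]
After op 3 (rotate(-2)): offset=4, physical=[A,B,C,D,E,F], logical=[E,F,A,B,C,D]
After op 4 (rotate(-3)): offset=1, physical=[A,B,C,D,E,F], logical=[B,C,D,E,F,A]
After op 5 (swap(1, 5)): offset=1, physical=[C,B,A,D,E,F], logical=[B,A,D,E,F,C]
After op 6 (rotate(-2)): offset=5, physical=[C,B,A,D,E,F], logical=[F,C,B,A,D,E]
After op 7 (rotate(+2)): offset=1, physical=[C,B,A,D,E,F], logical=[B,A,D,E,F,C]

Answer: C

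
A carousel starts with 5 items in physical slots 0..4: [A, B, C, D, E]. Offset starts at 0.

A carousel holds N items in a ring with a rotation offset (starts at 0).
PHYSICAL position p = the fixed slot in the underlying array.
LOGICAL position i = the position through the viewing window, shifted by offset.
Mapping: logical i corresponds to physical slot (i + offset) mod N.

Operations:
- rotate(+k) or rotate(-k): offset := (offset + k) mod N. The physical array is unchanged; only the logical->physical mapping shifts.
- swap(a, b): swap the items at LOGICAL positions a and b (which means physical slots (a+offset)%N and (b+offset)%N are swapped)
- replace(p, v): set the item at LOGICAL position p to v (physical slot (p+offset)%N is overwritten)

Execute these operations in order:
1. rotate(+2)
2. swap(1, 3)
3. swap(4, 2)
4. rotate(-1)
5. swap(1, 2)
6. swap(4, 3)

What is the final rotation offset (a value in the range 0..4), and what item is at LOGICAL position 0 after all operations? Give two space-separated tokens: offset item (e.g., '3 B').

After op 1 (rotate(+2)): offset=2, physical=[A,B,C,D,E], logical=[C,D,E,A,B]
After op 2 (swap(1, 3)): offset=2, physical=[D,B,C,A,E], logical=[C,A,E,D,B]
After op 3 (swap(4, 2)): offset=2, physical=[D,E,C,A,B], logical=[C,A,B,D,E]
After op 4 (rotate(-1)): offset=1, physical=[D,E,C,A,B], logical=[E,C,A,B,D]
After op 5 (swap(1, 2)): offset=1, physical=[D,E,A,C,B], logical=[E,A,C,B,D]
After op 6 (swap(4, 3)): offset=1, physical=[B,E,A,C,D], logical=[E,A,C,D,B]

Answer: 1 E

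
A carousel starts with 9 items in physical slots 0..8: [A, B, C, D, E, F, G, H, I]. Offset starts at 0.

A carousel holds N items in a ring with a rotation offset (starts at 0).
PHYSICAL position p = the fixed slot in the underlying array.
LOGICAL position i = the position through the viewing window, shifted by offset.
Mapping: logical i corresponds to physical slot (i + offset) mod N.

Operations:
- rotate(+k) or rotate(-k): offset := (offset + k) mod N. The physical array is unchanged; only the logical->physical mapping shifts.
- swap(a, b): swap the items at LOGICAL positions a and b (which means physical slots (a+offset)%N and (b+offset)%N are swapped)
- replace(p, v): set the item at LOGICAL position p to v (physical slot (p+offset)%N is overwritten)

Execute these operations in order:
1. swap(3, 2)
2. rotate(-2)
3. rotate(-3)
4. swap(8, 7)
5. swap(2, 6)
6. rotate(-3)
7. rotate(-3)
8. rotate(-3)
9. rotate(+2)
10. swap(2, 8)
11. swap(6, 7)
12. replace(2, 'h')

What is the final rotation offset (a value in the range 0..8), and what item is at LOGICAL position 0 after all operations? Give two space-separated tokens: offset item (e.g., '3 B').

Answer: 6 B

Derivation:
After op 1 (swap(3, 2)): offset=0, physical=[A,B,D,C,E,F,G,H,I], logical=[A,B,D,C,E,F,G,H,I]
After op 2 (rotate(-2)): offset=7, physical=[A,B,D,C,E,F,G,H,I], logical=[H,I,A,B,D,C,E,F,G]
After op 3 (rotate(-3)): offset=4, physical=[A,B,D,C,E,F,G,H,I], logical=[E,F,G,H,I,A,B,D,C]
After op 4 (swap(8, 7)): offset=4, physical=[A,B,C,D,E,F,G,H,I], logical=[E,F,G,H,I,A,B,C,D]
After op 5 (swap(2, 6)): offset=4, physical=[A,G,C,D,E,F,B,H,I], logical=[E,F,B,H,I,A,G,C,D]
After op 6 (rotate(-3)): offset=1, physical=[A,G,C,D,E,F,B,H,I], logical=[G,C,D,E,F,B,H,I,A]
After op 7 (rotate(-3)): offset=7, physical=[A,G,C,D,E,F,B,H,I], logical=[H,I,A,G,C,D,E,F,B]
After op 8 (rotate(-3)): offset=4, physical=[A,G,C,D,E,F,B,H,I], logical=[E,F,B,H,I,A,G,C,D]
After op 9 (rotate(+2)): offset=6, physical=[A,G,C,D,E,F,B,H,I], logical=[B,H,I,A,G,C,D,E,F]
After op 10 (swap(2, 8)): offset=6, physical=[A,G,C,D,E,I,B,H,F], logical=[B,H,F,A,G,C,D,E,I]
After op 11 (swap(6, 7)): offset=6, physical=[A,G,C,E,D,I,B,H,F], logical=[B,H,F,A,G,C,E,D,I]
After op 12 (replace(2, 'h')): offset=6, physical=[A,G,C,E,D,I,B,H,h], logical=[B,H,h,A,G,C,E,D,I]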